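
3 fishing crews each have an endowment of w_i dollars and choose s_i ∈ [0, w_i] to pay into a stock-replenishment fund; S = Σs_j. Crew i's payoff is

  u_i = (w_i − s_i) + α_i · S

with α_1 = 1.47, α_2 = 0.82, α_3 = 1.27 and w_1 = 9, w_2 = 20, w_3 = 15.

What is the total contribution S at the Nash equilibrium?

24

∂u_i/∂s_i = α_i − 1, so crew i contributes w_i if α_i > 1, else 0.
α_i > 1 for i ∈ {1, 3}; NE contributions (9, 0, 15), S = 24.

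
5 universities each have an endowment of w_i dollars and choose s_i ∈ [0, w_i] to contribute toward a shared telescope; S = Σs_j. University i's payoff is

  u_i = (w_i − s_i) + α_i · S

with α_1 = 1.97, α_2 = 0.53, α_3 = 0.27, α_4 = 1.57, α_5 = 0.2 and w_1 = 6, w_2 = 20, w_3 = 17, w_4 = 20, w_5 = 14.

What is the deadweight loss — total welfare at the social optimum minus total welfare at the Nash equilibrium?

∂u_i/∂s_i = α_i − 1, so university i contributes w_i if α_i > 1, else 0.
α_i > 1 for i ∈ {1, 4}; NE contributions (6, 0, 0, 20, 0), S = 26.
W^NE = Σw_i − S^NE + (Σα_i)·S^NE = 77 + 3.54·26 = 169.04.
Planner: ∂(Σu_j)/∂s_i = Σα_j − 1 = 3.54 > 0, so everyone contributes w_i; S^SO = 77, W^SO = 77 + 3.54·77 = 349.58.
Deadweight loss = 180.54.

180.54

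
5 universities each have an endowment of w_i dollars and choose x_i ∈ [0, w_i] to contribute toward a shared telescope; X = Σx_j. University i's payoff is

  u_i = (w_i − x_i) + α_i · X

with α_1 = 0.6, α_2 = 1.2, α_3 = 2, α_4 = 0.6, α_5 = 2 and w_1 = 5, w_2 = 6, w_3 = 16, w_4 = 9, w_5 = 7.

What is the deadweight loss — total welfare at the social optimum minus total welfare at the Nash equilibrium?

∂u_i/∂x_i = α_i − 1, so university i contributes w_i if α_i > 1, else 0.
α_i > 1 for i ∈ {2, 3, 5}; NE contributions (0, 6, 16, 0, 7), X = 29.
W^NE = Σw_i − X^NE + (Σα_i)·X^NE = 43 + 5.4·29 = 199.6.
Planner: ∂(Σu_j)/∂x_i = Σα_j − 1 = 5.4 > 0, so everyone contributes w_i; X^SO = 43, W^SO = 43 + 5.4·43 = 275.2.
Deadweight loss = 75.6.

75.6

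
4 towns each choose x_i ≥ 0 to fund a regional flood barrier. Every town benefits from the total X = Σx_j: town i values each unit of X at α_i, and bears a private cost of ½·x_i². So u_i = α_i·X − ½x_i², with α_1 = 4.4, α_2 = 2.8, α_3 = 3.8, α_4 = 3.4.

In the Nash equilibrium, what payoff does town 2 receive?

Town i's FOC: ∂u_i/∂x_i = α_i − x_i = 0, so x_i* = α_i.
NE contributions = (4.4, 2.8, 3.8, 3.4); X = 14.4.
u_2 = α_2·X − ½·(x_2)² = 2.8·14.4 − ½·2.8² = 36.4.

36.4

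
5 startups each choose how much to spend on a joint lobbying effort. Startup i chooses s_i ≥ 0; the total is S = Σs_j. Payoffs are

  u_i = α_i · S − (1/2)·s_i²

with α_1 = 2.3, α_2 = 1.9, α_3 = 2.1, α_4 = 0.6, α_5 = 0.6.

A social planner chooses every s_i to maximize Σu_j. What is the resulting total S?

37.5

Planner FOC: ∂(Σu_j)/∂s_i = (Σα_j) − s_i = 0, so s_i^SO = Σα_j = 7.5 for every i; S^SO = 37.5.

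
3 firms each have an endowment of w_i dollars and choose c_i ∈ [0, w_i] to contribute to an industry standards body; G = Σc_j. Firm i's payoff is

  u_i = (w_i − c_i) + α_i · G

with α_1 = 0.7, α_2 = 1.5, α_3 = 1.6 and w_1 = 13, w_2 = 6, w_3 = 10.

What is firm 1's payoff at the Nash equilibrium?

∂u_i/∂c_i = α_i − 1, so firm i contributes w_i if α_i > 1, else 0.
α_i > 1 for i ∈ {2, 3}; NE contributions (0, 6, 10), G = 16.
u_1 = (13 − 0) + 0.7·16 = 24.2.

24.2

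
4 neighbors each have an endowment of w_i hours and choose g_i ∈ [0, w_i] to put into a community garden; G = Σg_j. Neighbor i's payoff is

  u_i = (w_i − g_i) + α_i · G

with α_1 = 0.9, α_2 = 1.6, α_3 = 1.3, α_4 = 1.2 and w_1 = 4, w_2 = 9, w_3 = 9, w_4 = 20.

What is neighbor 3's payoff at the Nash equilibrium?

∂u_i/∂g_i = α_i − 1, so neighbor i contributes w_i if α_i > 1, else 0.
α_i > 1 for i ∈ {2, 3, 4}; NE contributions (0, 9, 9, 20), G = 38.
u_3 = (9 − 9) + 1.3·38 = 49.4.

49.4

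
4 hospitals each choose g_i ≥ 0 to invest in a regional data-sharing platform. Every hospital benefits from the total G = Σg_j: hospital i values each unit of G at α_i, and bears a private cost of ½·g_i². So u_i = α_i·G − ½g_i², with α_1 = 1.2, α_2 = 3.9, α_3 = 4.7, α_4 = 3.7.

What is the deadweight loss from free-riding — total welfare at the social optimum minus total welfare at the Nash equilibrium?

Hospital i's FOC: ∂u_i/∂g_i = α_i − g_i = 0, so g_i* = α_i.
NE contributions = (1.2, 3.9, 4.7, 3.7); G = 13.5.
W^NE = (Σα)·G − ½Σα_i² = 13.5² − ½·52.43 = 156.035.
Planner sets g_i = Σα_j = 13.5 for every i, so G^SO = 4·13.5 = 54.
W^SO = (Σα)·G^SO − ½·4·(Σα)² = (4/2)·13.5² = 364.5.
Deadweight loss = W^SO − W^NE = 208.465.

208.465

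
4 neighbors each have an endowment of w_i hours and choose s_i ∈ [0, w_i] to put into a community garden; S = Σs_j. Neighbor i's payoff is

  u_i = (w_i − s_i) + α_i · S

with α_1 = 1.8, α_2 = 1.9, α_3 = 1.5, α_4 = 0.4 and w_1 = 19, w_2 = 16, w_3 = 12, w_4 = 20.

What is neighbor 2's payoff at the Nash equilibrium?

∂u_i/∂s_i = α_i − 1, so neighbor i contributes w_i if α_i > 1, else 0.
α_i > 1 for i ∈ {1, 2, 3}; NE contributions (19, 16, 12, 0), S = 47.
u_2 = (16 − 16) + 1.9·47 = 89.3.

89.3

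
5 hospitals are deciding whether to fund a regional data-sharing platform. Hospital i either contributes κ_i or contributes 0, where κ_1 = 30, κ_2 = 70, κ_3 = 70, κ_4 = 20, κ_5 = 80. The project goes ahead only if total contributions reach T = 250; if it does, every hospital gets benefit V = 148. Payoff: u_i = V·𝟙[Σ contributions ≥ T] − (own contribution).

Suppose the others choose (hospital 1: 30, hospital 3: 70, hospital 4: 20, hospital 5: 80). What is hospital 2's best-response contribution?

70

Others' total = 200. Contributing 70 brings total to 270 ≥ 250: gain V − κ_2 = 78.
Best response: 70.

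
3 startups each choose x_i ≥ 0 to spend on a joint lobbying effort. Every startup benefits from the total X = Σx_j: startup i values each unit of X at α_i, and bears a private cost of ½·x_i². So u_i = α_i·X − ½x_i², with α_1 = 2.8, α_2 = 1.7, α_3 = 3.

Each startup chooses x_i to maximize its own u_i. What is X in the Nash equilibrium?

7.5

Startup i's FOC: ∂u_i/∂x_i = α_i − x_i = 0, so x_i* = α_i.
NE contributions = (2.8, 1.7, 3); X = 7.5.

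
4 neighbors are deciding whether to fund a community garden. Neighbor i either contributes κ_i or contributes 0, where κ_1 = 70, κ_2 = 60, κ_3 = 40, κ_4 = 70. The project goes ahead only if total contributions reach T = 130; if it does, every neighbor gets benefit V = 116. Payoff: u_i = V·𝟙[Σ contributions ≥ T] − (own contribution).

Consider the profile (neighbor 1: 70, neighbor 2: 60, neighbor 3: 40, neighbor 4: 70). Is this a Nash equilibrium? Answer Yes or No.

Total = 240 ≥ 130: provided.
Neighbor 1 (pledges 70, payoff 46): dropping to 0 → total 170, payoff 116. Profitable deviation.

No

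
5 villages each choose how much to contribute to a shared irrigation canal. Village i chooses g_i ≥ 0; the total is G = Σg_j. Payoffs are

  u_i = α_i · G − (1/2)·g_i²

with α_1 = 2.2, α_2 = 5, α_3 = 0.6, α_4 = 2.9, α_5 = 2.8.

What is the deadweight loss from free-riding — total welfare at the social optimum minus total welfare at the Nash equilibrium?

Village i's FOC: ∂u_i/∂g_i = α_i − g_i = 0, so g_i* = α_i.
NE contributions = (2.2, 5, 0.6, 2.9, 2.8); G = 13.5.
W^NE = (Σα)·G − ½Σα_i² = 13.5² − ½·46.45 = 159.025.
Planner sets g_i = Σα_j = 13.5 for every i, so G^SO = 5·13.5 = 67.5.
W^SO = (Σα)·G^SO − ½·5·(Σα)² = (5/2)·13.5² = 455.625.
Deadweight loss = W^SO − W^NE = 296.6.

296.6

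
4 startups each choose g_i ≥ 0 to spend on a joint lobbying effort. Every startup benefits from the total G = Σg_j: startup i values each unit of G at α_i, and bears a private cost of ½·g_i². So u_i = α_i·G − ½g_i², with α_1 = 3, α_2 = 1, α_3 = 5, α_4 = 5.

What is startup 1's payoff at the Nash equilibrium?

37.5

Startup i's FOC: ∂u_i/∂g_i = α_i − g_i = 0, so g_i* = α_i.
NE contributions = (3, 1, 5, 5); G = 14.
u_1 = α_1·G − ½·(g_1)² = 3·14 − ½·3² = 37.5.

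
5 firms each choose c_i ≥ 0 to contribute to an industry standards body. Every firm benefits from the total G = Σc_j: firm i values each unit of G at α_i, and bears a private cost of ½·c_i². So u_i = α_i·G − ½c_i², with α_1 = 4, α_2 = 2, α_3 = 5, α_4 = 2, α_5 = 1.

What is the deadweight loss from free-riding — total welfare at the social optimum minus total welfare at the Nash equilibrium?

319

Firm i's FOC: ∂u_i/∂c_i = α_i − c_i = 0, so c_i* = α_i.
NE contributions = (4, 2, 5, 2, 1); G = 14.
W^NE = (Σα)·G − ½Σα_i² = 14² − ½·50 = 171.
Planner sets c_i = Σα_j = 14 for every i, so G^SO = 5·14 = 70.
W^SO = (Σα)·G^SO − ½·5·(Σα)² = (5/2)·14² = 490.
Deadweight loss = W^SO − W^NE = 319.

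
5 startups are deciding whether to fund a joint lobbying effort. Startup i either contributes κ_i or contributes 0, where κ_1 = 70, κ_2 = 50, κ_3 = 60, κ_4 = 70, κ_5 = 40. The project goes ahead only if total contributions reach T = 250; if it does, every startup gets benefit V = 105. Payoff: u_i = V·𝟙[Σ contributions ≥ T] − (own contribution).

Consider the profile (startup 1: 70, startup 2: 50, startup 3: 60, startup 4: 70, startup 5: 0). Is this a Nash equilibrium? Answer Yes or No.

Total = 250 ≥ 250: provided.
Startup 1 (pledges 70, payoff 35): dropping to 0 → total 180, payoff 0. No gain.
Startup 2 (pledges 50, payoff 55): dropping to 0 → total 200, payoff 0. No gain.
Startup 3 (pledges 60, payoff 45): dropping to 0 → total 190, payoff 0. No gain.
Startup 4 (pledges 70, payoff 35): dropping to 0 → total 180, payoff 0. No gain.
Startup 5 (pledges 0, payoff 105): pledging 40 → total 290, payoff 65. No gain.

Yes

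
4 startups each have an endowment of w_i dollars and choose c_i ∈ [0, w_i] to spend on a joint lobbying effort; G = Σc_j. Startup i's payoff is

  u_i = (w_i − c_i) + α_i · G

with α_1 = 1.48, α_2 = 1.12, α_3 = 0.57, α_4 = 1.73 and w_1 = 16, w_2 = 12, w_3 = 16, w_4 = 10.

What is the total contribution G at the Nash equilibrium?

38

∂u_i/∂c_i = α_i − 1, so startup i contributes w_i if α_i > 1, else 0.
α_i > 1 for i ∈ {1, 2, 4}; NE contributions (16, 12, 0, 10), G = 38.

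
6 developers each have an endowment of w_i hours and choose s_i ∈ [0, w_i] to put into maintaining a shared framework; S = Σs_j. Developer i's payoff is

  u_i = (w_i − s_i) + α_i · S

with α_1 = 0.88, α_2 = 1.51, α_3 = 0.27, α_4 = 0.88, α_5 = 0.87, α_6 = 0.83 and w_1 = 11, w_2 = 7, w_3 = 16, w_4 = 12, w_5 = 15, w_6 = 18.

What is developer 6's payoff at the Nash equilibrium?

∂u_i/∂s_i = α_i − 1, so developer i contributes w_i if α_i > 1, else 0.
α_i > 1 for i ∈ {2}; NE contributions (0, 7, 0, 0, 0, 0), S = 7.
u_6 = (18 − 0) + 0.83·7 = 23.81.

23.81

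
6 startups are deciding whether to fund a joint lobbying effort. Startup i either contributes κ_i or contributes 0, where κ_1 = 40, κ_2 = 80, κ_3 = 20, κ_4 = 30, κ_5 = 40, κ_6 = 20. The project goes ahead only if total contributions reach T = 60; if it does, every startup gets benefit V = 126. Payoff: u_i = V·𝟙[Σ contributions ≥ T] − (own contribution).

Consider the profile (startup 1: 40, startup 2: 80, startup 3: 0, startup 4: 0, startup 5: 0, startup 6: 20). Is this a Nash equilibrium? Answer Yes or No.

No

Total = 140 ≥ 60: provided.
Startup 1 (pledges 40, payoff 86): dropping to 0 → total 100, payoff 126. Profitable deviation.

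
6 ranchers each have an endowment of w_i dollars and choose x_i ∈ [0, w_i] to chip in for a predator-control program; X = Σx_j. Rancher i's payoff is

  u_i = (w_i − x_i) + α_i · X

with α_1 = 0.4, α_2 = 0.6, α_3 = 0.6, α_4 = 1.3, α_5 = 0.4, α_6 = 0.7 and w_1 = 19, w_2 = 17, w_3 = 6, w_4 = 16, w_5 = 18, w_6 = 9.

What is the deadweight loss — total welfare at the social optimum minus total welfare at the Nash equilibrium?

∂u_i/∂x_i = α_i − 1, so rancher i contributes w_i if α_i > 1, else 0.
α_i > 1 for i ∈ {4}; NE contributions (0, 0, 0, 16, 0, 0), X = 16.
W^NE = Σw_i − X^NE + (Σα_i)·X^NE = 85 + 3·16 = 133.
Planner: ∂(Σu_j)/∂x_i = Σα_j − 1 = 3 > 0, so everyone contributes w_i; X^SO = 85, W^SO = 85 + 3·85 = 340.
Deadweight loss = 207.

207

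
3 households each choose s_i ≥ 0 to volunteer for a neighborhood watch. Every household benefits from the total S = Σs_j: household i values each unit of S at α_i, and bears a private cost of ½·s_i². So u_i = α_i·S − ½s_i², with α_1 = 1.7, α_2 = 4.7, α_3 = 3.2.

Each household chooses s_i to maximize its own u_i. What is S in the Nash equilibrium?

9.6

Household i's FOC: ∂u_i/∂s_i = α_i − s_i = 0, so s_i* = α_i.
NE contributions = (1.7, 4.7, 3.2); S = 9.6.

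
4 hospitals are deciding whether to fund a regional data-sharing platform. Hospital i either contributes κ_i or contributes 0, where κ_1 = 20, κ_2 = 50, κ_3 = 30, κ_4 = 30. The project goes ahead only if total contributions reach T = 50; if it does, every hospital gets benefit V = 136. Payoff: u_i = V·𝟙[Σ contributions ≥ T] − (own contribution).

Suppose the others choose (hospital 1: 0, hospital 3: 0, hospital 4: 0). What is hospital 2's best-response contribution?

50

Others' total = 0. Contributing 50 brings total to 50 ≥ 50: gain V − κ_2 = 86.
Best response: 50.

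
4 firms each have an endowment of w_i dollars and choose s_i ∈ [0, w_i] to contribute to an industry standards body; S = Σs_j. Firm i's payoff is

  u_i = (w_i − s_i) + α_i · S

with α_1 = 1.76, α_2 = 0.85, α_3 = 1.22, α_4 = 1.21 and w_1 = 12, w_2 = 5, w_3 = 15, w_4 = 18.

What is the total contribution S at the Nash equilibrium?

45

∂u_i/∂s_i = α_i − 1, so firm i contributes w_i if α_i > 1, else 0.
α_i > 1 for i ∈ {1, 3, 4}; NE contributions (12, 0, 15, 18), S = 45.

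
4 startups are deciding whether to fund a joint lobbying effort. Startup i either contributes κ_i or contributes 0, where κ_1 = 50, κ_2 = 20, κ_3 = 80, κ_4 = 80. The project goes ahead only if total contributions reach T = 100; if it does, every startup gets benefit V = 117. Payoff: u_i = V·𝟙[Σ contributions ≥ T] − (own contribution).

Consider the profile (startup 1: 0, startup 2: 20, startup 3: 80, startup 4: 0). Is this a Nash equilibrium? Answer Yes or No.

Yes

Total = 100 ≥ 100: provided.
Startup 1 (pledges 0, payoff 117): pledging 50 → total 150, payoff 67. No gain.
Startup 2 (pledges 20, payoff 97): dropping to 0 → total 80, payoff 0. No gain.
Startup 3 (pledges 80, payoff 37): dropping to 0 → total 20, payoff 0. No gain.
Startup 4 (pledges 0, payoff 117): pledging 80 → total 180, payoff 37. No gain.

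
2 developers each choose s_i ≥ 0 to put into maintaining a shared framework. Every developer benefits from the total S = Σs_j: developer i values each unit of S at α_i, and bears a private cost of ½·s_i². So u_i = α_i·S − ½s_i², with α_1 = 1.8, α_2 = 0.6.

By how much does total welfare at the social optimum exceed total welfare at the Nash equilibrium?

1.8

Developer i's FOC: ∂u_i/∂s_i = α_i − s_i = 0, so s_i* = α_i.
NE contributions = (1.8, 0.6); S = 2.4.
W^NE = (Σα)·S − ½Σα_i² = 2.4² − ½·3.6 = 3.96.
Planner sets s_i = Σα_j = 2.4 for every i, so S^SO = 2·2.4 = 4.8.
W^SO = (Σα)·S^SO − ½·2·(Σα)² = (2/2)·2.4² = 5.76.
Deadweight loss = W^SO − W^NE = 1.8.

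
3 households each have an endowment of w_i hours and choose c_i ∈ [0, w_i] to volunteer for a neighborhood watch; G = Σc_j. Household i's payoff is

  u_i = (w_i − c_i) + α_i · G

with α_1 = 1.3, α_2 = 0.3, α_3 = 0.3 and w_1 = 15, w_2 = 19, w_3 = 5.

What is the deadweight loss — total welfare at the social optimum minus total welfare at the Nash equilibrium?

21.6

∂u_i/∂c_i = α_i − 1, so household i contributes w_i if α_i > 1, else 0.
α_i > 1 for i ∈ {1}; NE contributions (15, 0, 0), G = 15.
W^NE = Σw_i − G^NE + (Σα_i)·G^NE = 39 + 0.9·15 = 52.5.
Planner: ∂(Σu_j)/∂c_i = Σα_j − 1 = 0.9 > 0, so everyone contributes w_i; G^SO = 39, W^SO = 39 + 0.9·39 = 74.1.
Deadweight loss = 21.6.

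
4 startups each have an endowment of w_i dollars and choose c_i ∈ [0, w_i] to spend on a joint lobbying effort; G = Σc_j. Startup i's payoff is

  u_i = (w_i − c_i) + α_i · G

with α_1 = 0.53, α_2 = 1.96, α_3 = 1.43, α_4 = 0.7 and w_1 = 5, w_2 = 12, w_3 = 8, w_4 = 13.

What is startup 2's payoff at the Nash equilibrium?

39.2

∂u_i/∂c_i = α_i − 1, so startup i contributes w_i if α_i > 1, else 0.
α_i > 1 for i ∈ {2, 3}; NE contributions (0, 12, 8, 0), G = 20.
u_2 = (12 − 12) + 1.96·20 = 39.2.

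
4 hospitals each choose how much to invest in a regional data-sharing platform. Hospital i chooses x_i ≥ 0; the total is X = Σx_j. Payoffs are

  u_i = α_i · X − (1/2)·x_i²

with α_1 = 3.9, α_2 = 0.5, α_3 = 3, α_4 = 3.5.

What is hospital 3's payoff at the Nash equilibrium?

28.2

Hospital i's FOC: ∂u_i/∂x_i = α_i − x_i = 0, so x_i* = α_i.
NE contributions = (3.9, 0.5, 3, 3.5); X = 10.9.
u_3 = α_3·X − ½·(x_3)² = 3·10.9 − ½·3² = 28.2.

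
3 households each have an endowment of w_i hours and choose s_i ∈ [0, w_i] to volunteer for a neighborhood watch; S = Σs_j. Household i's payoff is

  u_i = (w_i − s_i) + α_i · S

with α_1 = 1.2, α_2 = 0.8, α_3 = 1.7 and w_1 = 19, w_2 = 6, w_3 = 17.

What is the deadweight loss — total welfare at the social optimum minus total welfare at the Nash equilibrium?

∂u_i/∂s_i = α_i − 1, so household i contributes w_i if α_i > 1, else 0.
α_i > 1 for i ∈ {1, 3}; NE contributions (19, 0, 17), S = 36.
W^NE = Σw_i − S^NE + (Σα_i)·S^NE = 42 + 2.7·36 = 139.2.
Planner: ∂(Σu_j)/∂s_i = Σα_j − 1 = 2.7 > 0, so everyone contributes w_i; S^SO = 42, W^SO = 42 + 2.7·42 = 155.4.
Deadweight loss = 16.2.

16.2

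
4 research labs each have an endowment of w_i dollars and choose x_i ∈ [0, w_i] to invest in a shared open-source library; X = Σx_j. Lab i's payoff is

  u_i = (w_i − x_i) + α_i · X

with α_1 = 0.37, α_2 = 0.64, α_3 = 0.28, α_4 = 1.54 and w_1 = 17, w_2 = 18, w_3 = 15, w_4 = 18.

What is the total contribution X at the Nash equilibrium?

18

∂u_i/∂x_i = α_i − 1, so lab i contributes w_i if α_i > 1, else 0.
α_i > 1 for i ∈ {4}; NE contributions (0, 0, 0, 18), X = 18.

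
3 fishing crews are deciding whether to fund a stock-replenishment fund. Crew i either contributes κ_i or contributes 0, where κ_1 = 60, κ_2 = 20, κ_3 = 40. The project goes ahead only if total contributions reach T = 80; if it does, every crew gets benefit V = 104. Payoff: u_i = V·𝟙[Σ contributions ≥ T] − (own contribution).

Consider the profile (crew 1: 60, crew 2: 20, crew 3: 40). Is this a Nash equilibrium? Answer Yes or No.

Total = 120 ≥ 80: provided.
Crew 1 (pledges 60, payoff 44): dropping to 0 → total 60, payoff 0. No gain.
Crew 2 (pledges 20, payoff 84): dropping to 0 → total 100, payoff 104. Profitable deviation.

No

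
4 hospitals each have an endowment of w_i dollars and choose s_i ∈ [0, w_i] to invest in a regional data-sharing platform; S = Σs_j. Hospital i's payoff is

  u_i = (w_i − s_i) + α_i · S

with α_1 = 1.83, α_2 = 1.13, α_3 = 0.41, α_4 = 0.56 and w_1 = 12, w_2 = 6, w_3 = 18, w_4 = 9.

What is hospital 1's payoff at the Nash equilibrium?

32.94

∂u_i/∂s_i = α_i − 1, so hospital i contributes w_i if α_i > 1, else 0.
α_i > 1 for i ∈ {1, 2}; NE contributions (12, 6, 0, 0), S = 18.
u_1 = (12 − 12) + 1.83·18 = 32.94.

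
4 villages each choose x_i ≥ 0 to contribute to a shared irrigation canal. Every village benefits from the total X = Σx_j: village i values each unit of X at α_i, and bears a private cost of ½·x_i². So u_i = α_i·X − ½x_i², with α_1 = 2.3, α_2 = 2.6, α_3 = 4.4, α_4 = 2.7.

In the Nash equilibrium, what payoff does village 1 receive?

24.955

Village i's FOC: ∂u_i/∂x_i = α_i − x_i = 0, so x_i* = α_i.
NE contributions = (2.3, 2.6, 4.4, 2.7); X = 12.
u_1 = α_1·X − ½·(x_1)² = 2.3·12 − ½·2.3² = 24.955.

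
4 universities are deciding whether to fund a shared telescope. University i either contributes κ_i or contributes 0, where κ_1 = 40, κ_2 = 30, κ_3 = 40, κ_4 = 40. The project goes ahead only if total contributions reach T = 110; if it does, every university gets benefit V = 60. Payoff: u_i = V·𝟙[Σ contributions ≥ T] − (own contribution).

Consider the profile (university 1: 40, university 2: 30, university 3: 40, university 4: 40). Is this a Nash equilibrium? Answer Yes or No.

No

Total = 150 ≥ 110: provided.
University 1 (pledges 40, payoff 20): dropping to 0 → total 110, payoff 60. Profitable deviation.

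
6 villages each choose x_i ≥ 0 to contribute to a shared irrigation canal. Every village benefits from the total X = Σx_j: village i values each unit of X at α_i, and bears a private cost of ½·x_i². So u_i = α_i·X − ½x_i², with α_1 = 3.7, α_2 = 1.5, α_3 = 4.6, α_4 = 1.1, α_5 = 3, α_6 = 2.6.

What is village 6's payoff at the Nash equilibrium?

39.52

Village i's FOC: ∂u_i/∂x_i = α_i − x_i = 0, so x_i* = α_i.
NE contributions = (3.7, 1.5, 4.6, 1.1, 3, 2.6); X = 16.5.
u_6 = α_6·X − ½·(x_6)² = 2.6·16.5 − ½·2.6² = 39.52.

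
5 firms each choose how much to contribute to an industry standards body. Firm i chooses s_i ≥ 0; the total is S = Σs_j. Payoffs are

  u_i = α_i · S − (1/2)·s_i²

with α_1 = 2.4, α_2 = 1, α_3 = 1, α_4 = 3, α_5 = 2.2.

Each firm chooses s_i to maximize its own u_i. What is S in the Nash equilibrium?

9.6

Firm i's FOC: ∂u_i/∂s_i = α_i − s_i = 0, so s_i* = α_i.
NE contributions = (2.4, 1, 1, 3, 2.2); S = 9.6.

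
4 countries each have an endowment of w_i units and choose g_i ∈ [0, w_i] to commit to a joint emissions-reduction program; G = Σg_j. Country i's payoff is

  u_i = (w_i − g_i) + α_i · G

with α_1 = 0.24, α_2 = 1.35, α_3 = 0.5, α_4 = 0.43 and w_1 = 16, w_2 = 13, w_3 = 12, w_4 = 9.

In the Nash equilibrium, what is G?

13

∂u_i/∂g_i = α_i − 1, so country i contributes w_i if α_i > 1, else 0.
α_i > 1 for i ∈ {2}; NE contributions (0, 13, 0, 0), G = 13.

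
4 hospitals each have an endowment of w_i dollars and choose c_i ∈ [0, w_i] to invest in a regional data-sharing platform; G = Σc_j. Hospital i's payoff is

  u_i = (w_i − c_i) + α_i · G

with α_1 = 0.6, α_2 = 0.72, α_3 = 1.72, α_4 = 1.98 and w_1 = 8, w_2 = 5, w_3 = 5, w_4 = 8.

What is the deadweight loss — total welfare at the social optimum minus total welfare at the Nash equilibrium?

∂u_i/∂c_i = α_i − 1, so hospital i contributes w_i if α_i > 1, else 0.
α_i > 1 for i ∈ {3, 4}; NE contributions (0, 0, 5, 8), G = 13.
W^NE = Σw_i − G^NE + (Σα_i)·G^NE = 26 + 4.02·13 = 78.26.
Planner: ∂(Σu_j)/∂c_i = Σα_j − 1 = 4.02 > 0, so everyone contributes w_i; G^SO = 26, W^SO = 26 + 4.02·26 = 130.52.
Deadweight loss = 52.26.

52.26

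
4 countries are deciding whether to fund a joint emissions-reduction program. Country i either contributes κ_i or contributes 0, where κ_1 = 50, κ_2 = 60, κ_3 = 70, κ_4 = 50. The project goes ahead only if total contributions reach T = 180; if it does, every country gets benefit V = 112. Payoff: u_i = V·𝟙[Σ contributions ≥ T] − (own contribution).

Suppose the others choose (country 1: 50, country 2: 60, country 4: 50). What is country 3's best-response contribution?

70

Others' total = 160. Contributing 70 brings total to 230 ≥ 180: gain V − κ_3 = 42.
Best response: 70.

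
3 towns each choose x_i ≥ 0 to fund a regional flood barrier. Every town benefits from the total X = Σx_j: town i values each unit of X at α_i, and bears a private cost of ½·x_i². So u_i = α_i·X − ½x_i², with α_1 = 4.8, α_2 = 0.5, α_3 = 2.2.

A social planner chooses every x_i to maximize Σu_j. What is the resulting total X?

22.5

Planner FOC: ∂(Σu_j)/∂x_i = (Σα_j) − x_i = 0, so x_i^SO = Σα_j = 7.5 for every i; X^SO = 22.5.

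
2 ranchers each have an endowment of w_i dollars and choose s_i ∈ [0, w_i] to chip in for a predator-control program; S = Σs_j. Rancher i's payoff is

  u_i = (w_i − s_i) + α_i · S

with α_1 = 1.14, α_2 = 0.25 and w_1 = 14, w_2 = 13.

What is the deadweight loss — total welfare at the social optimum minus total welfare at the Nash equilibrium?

5.07

∂u_i/∂s_i = α_i − 1, so rancher i contributes w_i if α_i > 1, else 0.
α_i > 1 for i ∈ {1}; NE contributions (14, 0), S = 14.
W^NE = Σw_i − S^NE + (Σα_i)·S^NE = 27 + 0.39·14 = 32.46.
Planner: ∂(Σu_j)/∂s_i = Σα_j − 1 = 0.39 > 0, so everyone contributes w_i; S^SO = 27, W^SO = 27 + 0.39·27 = 37.53.
Deadweight loss = 5.07.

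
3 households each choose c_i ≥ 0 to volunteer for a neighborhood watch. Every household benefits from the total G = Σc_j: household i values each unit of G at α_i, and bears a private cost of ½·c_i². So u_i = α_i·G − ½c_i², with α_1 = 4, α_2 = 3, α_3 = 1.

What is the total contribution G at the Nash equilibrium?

Household i's FOC: ∂u_i/∂c_i = α_i − c_i = 0, so c_i* = α_i.
NE contributions = (4, 3, 1); G = 8.

8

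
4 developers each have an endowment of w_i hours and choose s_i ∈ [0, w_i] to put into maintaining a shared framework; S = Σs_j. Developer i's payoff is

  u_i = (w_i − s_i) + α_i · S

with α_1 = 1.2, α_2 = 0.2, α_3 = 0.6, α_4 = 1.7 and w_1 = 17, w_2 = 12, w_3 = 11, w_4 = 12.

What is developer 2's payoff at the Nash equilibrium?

∂u_i/∂s_i = α_i − 1, so developer i contributes w_i if α_i > 1, else 0.
α_i > 1 for i ∈ {1, 4}; NE contributions (17, 0, 0, 12), S = 29.
u_2 = (12 − 0) + 0.2·29 = 17.8.

17.8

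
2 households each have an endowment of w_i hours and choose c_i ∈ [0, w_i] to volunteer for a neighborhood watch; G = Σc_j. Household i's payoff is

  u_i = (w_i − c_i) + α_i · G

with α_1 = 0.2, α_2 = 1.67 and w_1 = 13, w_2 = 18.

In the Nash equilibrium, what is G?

18

∂u_i/∂c_i = α_i − 1, so household i contributes w_i if α_i > 1, else 0.
α_i > 1 for i ∈ {2}; NE contributions (0, 18), G = 18.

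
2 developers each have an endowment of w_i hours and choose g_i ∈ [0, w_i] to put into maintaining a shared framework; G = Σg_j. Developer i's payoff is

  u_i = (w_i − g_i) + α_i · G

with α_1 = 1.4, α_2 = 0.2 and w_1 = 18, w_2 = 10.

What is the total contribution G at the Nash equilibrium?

18

∂u_i/∂g_i = α_i − 1, so developer i contributes w_i if α_i > 1, else 0.
α_i > 1 for i ∈ {1}; NE contributions (18, 0), G = 18.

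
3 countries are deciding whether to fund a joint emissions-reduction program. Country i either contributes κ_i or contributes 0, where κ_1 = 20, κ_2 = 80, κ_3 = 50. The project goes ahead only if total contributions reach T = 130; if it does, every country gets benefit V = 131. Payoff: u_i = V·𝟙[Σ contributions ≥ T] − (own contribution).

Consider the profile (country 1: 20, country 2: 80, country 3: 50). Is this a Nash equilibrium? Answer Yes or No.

No

Total = 150 ≥ 130: provided.
Country 1 (pledges 20, payoff 111): dropping to 0 → total 130, payoff 131. Profitable deviation.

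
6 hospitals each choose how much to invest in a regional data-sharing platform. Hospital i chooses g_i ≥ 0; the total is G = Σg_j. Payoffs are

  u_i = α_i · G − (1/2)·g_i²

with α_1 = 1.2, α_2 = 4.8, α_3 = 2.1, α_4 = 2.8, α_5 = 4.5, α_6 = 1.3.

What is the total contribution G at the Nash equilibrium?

Hospital i's FOC: ∂u_i/∂g_i = α_i − g_i = 0, so g_i* = α_i.
NE contributions = (1.2, 4.8, 2.1, 2.8, 4.5, 1.3); G = 16.7.

16.7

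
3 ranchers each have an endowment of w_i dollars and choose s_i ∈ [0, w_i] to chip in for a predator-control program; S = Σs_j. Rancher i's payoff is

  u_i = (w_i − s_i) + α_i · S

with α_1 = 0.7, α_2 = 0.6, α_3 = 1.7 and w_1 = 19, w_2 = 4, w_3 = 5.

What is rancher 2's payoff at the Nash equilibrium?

∂u_i/∂s_i = α_i − 1, so rancher i contributes w_i if α_i > 1, else 0.
α_i > 1 for i ∈ {3}; NE contributions (0, 0, 5), S = 5.
u_2 = (4 − 0) + 0.6·5 = 7.

7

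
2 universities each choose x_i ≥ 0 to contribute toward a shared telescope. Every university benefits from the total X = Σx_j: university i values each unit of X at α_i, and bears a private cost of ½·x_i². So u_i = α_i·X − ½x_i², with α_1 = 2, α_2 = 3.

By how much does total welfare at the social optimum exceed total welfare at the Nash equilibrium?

6.5

University i's FOC: ∂u_i/∂x_i = α_i − x_i = 0, so x_i* = α_i.
NE contributions = (2, 3); X = 5.
W^NE = (Σα)·X − ½Σα_i² = 5² − ½·13 = 18.5.
Planner sets x_i = Σα_j = 5 for every i, so X^SO = 2·5 = 10.
W^SO = (Σα)·X^SO − ½·2·(Σα)² = (2/2)·5² = 25.
Deadweight loss = W^SO − W^NE = 6.5.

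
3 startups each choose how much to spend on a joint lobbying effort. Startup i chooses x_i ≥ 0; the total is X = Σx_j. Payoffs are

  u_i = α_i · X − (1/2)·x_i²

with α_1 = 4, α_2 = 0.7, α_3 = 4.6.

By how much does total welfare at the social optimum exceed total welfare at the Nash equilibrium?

62.07

Startup i's FOC: ∂u_i/∂x_i = α_i − x_i = 0, so x_i* = α_i.
NE contributions = (4, 0.7, 4.6); X = 9.3.
W^NE = (Σα)·X − ½Σα_i² = 9.3² − ½·37.65 = 67.665.
Planner sets x_i = Σα_j = 9.3 for every i, so X^SO = 3·9.3 = 27.9.
W^SO = (Σα)·X^SO − ½·3·(Σα)² = (3/2)·9.3² = 129.735.
Deadweight loss = W^SO − W^NE = 62.07.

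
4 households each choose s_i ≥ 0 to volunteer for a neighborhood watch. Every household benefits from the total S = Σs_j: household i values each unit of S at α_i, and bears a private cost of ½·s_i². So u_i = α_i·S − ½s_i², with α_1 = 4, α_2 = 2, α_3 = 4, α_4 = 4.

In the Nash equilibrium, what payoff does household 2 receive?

Household i's FOC: ∂u_i/∂s_i = α_i − s_i = 0, so s_i* = α_i.
NE contributions = (4, 2, 4, 4); S = 14.
u_2 = α_2·S − ½·(s_2)² = 2·14 − ½·2² = 26.

26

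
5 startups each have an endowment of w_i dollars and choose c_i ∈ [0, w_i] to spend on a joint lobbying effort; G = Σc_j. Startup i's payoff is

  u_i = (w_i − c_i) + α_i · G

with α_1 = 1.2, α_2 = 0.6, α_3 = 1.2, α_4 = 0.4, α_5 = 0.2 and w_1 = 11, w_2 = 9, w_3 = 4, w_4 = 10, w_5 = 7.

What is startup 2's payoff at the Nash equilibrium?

18

∂u_i/∂c_i = α_i − 1, so startup i contributes w_i if α_i > 1, else 0.
α_i > 1 for i ∈ {1, 3}; NE contributions (11, 0, 4, 0, 0), G = 15.
u_2 = (9 − 0) + 0.6·15 = 18.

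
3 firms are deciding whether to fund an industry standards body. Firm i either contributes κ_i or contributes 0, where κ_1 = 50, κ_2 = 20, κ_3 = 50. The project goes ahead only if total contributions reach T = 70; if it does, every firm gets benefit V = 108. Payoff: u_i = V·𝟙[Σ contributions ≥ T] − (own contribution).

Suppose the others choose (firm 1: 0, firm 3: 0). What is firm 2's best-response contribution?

0

Others' total = 0. Even contributing 20 gives 20 < 70: no benefit either way.
Best response: 0.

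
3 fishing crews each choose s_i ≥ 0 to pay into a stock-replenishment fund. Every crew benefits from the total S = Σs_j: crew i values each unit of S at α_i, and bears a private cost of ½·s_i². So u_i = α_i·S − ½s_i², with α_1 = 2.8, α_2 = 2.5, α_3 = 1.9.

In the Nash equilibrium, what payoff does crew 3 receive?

11.875

Crew i's FOC: ∂u_i/∂s_i = α_i − s_i = 0, so s_i* = α_i.
NE contributions = (2.8, 2.5, 1.9); S = 7.2.
u_3 = α_3·S − ½·(s_3)² = 1.9·7.2 − ½·1.9² = 11.875.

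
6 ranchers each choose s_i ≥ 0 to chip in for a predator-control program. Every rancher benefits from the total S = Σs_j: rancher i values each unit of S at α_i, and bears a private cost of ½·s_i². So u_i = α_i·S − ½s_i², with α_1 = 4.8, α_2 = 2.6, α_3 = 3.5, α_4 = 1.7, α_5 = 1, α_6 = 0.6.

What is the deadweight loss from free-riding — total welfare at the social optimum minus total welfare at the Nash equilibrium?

Rancher i's FOC: ∂u_i/∂s_i = α_i − s_i = 0, so s_i* = α_i.
NE contributions = (4.8, 2.6, 3.5, 1.7, 1, 0.6); S = 14.2.
W^NE = (Σα)·S − ½Σα_i² = 14.2² − ½·46.3 = 178.49.
Planner sets s_i = Σα_j = 14.2 for every i, so S^SO = 6·14.2 = 85.2.
W^SO = (Σα)·S^SO − ½·6·(Σα)² = (6/2)·14.2² = 604.92.
Deadweight loss = W^SO − W^NE = 426.43.

426.43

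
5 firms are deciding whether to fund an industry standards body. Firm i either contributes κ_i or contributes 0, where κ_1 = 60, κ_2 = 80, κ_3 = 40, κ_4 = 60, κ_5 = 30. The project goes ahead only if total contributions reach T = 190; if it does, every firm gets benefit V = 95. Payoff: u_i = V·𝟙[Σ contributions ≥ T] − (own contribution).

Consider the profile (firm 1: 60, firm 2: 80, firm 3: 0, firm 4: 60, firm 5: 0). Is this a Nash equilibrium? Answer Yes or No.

Total = 200 ≥ 190: provided.
Firm 1 (pledges 60, payoff 35): dropping to 0 → total 140, payoff 0. No gain.
Firm 2 (pledges 80, payoff 15): dropping to 0 → total 120, payoff 0. No gain.
Firm 3 (pledges 0, payoff 95): pledging 40 → total 240, payoff 55. No gain.
Firm 4 (pledges 60, payoff 35): dropping to 0 → total 140, payoff 0. No gain.
Firm 5 (pledges 0, payoff 95): pledging 30 → total 230, payoff 65. No gain.

Yes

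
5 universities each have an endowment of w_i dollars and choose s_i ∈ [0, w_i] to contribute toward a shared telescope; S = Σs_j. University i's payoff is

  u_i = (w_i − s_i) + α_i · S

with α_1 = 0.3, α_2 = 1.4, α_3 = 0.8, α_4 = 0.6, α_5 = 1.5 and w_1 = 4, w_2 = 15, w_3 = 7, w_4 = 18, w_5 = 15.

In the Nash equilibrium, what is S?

30

∂u_i/∂s_i = α_i − 1, so university i contributes w_i if α_i > 1, else 0.
α_i > 1 for i ∈ {2, 5}; NE contributions (0, 15, 0, 0, 15), S = 30.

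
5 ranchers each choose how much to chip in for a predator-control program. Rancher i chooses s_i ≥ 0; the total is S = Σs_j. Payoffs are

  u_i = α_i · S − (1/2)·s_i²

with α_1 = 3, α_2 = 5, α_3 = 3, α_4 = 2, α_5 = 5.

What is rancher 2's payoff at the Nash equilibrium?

77.5

Rancher i's FOC: ∂u_i/∂s_i = α_i − s_i = 0, so s_i* = α_i.
NE contributions = (3, 5, 3, 2, 5); S = 18.
u_2 = α_2·S − ½·(s_2)² = 5·18 − ½·5² = 77.5.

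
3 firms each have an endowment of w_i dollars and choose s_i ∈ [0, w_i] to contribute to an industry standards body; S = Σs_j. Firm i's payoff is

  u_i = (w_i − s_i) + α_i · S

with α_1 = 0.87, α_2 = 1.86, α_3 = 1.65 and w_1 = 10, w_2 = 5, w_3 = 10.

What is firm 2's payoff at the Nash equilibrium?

∂u_i/∂s_i = α_i − 1, so firm i contributes w_i if α_i > 1, else 0.
α_i > 1 for i ∈ {2, 3}; NE contributions (0, 5, 10), S = 15.
u_2 = (5 − 5) + 1.86·15 = 27.9.

27.9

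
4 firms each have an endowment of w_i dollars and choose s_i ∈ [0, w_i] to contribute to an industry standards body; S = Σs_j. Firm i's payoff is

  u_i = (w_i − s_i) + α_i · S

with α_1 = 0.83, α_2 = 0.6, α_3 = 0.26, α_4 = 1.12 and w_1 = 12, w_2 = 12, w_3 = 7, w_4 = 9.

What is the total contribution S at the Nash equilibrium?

∂u_i/∂s_i = α_i − 1, so firm i contributes w_i if α_i > 1, else 0.
α_i > 1 for i ∈ {4}; NE contributions (0, 0, 0, 9), S = 9.

9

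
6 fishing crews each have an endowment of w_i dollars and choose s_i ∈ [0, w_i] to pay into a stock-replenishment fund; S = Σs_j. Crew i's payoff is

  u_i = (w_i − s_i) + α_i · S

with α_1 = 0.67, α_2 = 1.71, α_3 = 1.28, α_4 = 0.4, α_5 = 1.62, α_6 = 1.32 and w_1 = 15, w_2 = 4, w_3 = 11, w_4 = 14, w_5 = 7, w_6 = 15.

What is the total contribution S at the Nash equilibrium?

37

∂u_i/∂s_i = α_i − 1, so crew i contributes w_i if α_i > 1, else 0.
α_i > 1 for i ∈ {2, 3, 5, 6}; NE contributions (0, 4, 11, 0, 7, 15), S = 37.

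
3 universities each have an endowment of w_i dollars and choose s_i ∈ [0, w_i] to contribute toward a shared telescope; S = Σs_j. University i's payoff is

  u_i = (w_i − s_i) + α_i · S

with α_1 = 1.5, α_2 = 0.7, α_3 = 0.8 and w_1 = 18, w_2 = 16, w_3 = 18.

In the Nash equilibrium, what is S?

18

∂u_i/∂s_i = α_i − 1, so university i contributes w_i if α_i > 1, else 0.
α_i > 1 for i ∈ {1}; NE contributions (18, 0, 0), S = 18.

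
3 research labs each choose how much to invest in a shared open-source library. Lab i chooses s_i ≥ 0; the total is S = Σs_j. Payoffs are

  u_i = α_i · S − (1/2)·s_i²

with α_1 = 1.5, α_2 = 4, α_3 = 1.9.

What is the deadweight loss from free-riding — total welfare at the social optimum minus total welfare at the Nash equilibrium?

38.31

Lab i's FOC: ∂u_i/∂s_i = α_i − s_i = 0, so s_i* = α_i.
NE contributions = (1.5, 4, 1.9); S = 7.4.
W^NE = (Σα)·S − ½Σα_i² = 7.4² − ½·21.86 = 43.83.
Planner sets s_i = Σα_j = 7.4 for every i, so S^SO = 3·7.4 = 22.2.
W^SO = (Σα)·S^SO − ½·3·(Σα)² = (3/2)·7.4² = 82.14.
Deadweight loss = W^SO − W^NE = 38.31.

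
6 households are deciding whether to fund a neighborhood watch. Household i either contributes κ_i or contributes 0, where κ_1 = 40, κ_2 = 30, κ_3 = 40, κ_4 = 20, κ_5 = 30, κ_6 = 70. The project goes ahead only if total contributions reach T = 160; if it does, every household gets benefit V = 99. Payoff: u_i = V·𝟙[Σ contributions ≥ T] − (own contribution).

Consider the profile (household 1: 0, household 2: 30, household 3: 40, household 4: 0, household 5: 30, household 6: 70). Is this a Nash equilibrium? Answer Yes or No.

Yes

Total = 170 ≥ 160: provided.
Household 1 (pledges 0, payoff 99): pledging 40 → total 210, payoff 59. No gain.
Household 2 (pledges 30, payoff 69): dropping to 0 → total 140, payoff 0. No gain.
Household 3 (pledges 40, payoff 59): dropping to 0 → total 130, payoff 0. No gain.
Household 4 (pledges 0, payoff 99): pledging 20 → total 190, payoff 79. No gain.
Household 5 (pledges 30, payoff 69): dropping to 0 → total 140, payoff 0. No gain.
Household 6 (pledges 70, payoff 29): dropping to 0 → total 100, payoff 0. No gain.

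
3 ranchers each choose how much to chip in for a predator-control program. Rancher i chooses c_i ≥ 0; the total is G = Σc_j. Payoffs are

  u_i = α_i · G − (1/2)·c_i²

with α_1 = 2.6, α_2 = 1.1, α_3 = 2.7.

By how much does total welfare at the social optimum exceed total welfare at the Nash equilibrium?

28.11

Rancher i's FOC: ∂u_i/∂c_i = α_i − c_i = 0, so c_i* = α_i.
NE contributions = (2.6, 1.1, 2.7); G = 6.4.
W^NE = (Σα)·G − ½Σα_i² = 6.4² − ½·15.26 = 33.33.
Planner sets c_i = Σα_j = 6.4 for every i, so G^SO = 3·6.4 = 19.2.
W^SO = (Σα)·G^SO − ½·3·(Σα)² = (3/2)·6.4² = 61.44.
Deadweight loss = W^SO − W^NE = 28.11.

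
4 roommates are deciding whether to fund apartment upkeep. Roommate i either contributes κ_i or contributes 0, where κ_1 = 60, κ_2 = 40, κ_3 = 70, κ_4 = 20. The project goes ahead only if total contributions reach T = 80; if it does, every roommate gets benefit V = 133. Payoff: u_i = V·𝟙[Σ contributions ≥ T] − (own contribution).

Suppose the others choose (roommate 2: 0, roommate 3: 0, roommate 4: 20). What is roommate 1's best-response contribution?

Others' total = 20. Contributing 60 brings total to 80 ≥ 80: gain V − κ_1 = 73.
Best response: 60.

60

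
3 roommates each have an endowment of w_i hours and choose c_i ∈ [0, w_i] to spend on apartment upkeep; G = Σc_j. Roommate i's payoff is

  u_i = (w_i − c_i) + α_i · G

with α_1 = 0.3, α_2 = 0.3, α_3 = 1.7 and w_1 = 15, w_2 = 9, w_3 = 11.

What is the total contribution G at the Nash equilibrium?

11

∂u_i/∂c_i = α_i − 1, so roommate i contributes w_i if α_i > 1, else 0.
α_i > 1 for i ∈ {3}; NE contributions (0, 0, 11), G = 11.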